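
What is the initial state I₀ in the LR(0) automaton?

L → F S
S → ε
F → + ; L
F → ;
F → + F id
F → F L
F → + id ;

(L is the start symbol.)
First, augment the grammar with L' → L
I₀ = CLOSURE({ [L' → . L] }):
  [L' → . L] has the dot before L: add [L → . F S]
  [L → . F S] has the dot before F: add [F → . + ; L], [F → . ;], [F → . + F id], [F → . F L], [F → . + id ;]
No further items can be added.

I₀ = { [F → . + ; L], [F → . + F id], [F → . + id ;], [F → . ;], [F → . F L], [L → . F S], [L' → . L] }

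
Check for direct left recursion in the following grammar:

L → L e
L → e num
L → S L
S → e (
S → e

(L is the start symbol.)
Yes, L is left-recursive

L → L e: LEFT RECURSIVE (starts with L)
L → e num: starts with e
L → S L: starts with S
S → e (: starts with e
S → e: starts with e

The grammar has direct left recursion on: L.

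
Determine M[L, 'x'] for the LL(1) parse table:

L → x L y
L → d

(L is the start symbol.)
To find M[L, 'x'], we find productions for L where 'x' is in the predict set (PREDICT(N → α) = (FIRST(α) \ {ε}) ∪ (FOLLOW(N) if α ⇒* ε)).

L → x L y: PREDICT = { 'x' }
  'x' is in predict set, so this production goes in M[L, 'x']
L → d: PREDICT = { 'd' }

M[L, 'x'] = L → x L y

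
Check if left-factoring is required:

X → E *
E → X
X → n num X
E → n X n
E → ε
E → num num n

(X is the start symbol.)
Left-factoring is needed when two productions for the same non-terminal
share a common prefix on the right-hand side.

Productions for X:
  X → E *
  X → n num X
Productions for E:
  E → X
  E → n X n
  E → ε
  E → num num n

No common prefixes found.

Answer: No, left-factoring is not needed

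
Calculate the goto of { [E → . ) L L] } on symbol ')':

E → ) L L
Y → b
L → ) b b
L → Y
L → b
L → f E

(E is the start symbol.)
GOTO(I, ')') = CLOSURE({ [A → αX.β] : [A → α.Xβ] ∈ I, X = ')' })

Items with dot before ')', with the dot advanced:
  [E → . ) L L] → [E → ) . L L]
Closure of the advanced items:
  [E → ) . L L] has the dot before L: add [L → . ) b b], [L → . Y], [L → . b], [L → . f E]
  [L → . Y] has the dot before Y: add [Y → . b]

GOTO = { [E → ) . L L], [L → . ) b b], [L → . Y], [L → . b], [L → . f E], [Y → . b] }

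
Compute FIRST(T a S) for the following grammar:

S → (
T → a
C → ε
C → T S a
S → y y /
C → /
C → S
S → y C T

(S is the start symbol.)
{ 'a' }

FIRST sets of the non-terminals involved (from the grammar, by fixed-point iteration):
  FIRST(T) = { 'a' }

To compute FIRST(T a S), process the symbols left to right:
Symbol T is a non-terminal. Add FIRST(T) \ {ε} = { 'a' }
T is not nullable (ε ∉ FIRST(T)), so stop here.
FIRST(T a S) = { 'a' }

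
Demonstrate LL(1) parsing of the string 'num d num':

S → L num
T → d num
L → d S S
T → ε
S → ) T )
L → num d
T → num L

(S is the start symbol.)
LL(1) parsing maintains a stack (initially the start symbol over $) and the input. At each step: if the stack top is a terminal, match it against the current input token; if it is a non-terminal N, replace it with the RHS of M[N, lookahead] (the unique production whose predict set contains the lookahead).

Stack is shown with the top on the left.

Stack        Input        Action
--------------------------------
S $          num d num $  output S → L num
L num $      num d num $  output L → num d
num d num $  num d num $  match 'num'
d num $      d num $      match 'd'
num $        num $        match 'num'
$            $            accept

The string is accepted.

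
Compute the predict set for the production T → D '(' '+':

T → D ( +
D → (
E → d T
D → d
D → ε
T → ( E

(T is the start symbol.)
{ '(', 'd' }

PREDICT(T → D '(' '+') = (FIRST(RHS) \ {ε}) ∪ (FOLLOW(T) if ε ∈ FIRST(RHS), i.e. RHS ⇒* ε)
FIRST(D) = { '(', 'd', ε }
FIRST(D '(' '+') = { '(', 'd' }
ε ∉ FIRST(D '(' '+'), so FOLLOW(T) is not added.
PREDICT(T → D '(' '+') = { '(', 'd' }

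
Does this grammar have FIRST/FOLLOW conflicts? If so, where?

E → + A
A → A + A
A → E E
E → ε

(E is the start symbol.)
A FIRST/FOLLOW conflict occurs when a non-terminal N has a nullable alternative N → β (β ⇒* ε) and another alternative N → α with FIRST(α) ∩ FOLLOW(N) ≠ ∅: on such a lookahead the parser cannot decide between expanding α and letting N vanish via β.

Nullable non-terminals: A, E.
FIRST sets used below: FIRST(A) = { '+', ε }, FIRST(E) = { '+', ε }

A: nullable alternative(s) A → E E; FOLLOW(A) = { $, '+' }
  A → A + A: FIRST \ {ε} = { '+' } — overlaps FOLLOW(A) on { '+' }: CONFLICT
  A → E E: FIRST \ {ε} = { '+' } — this is the only nullable alternative, skip

E: nullable alternative(s) E → ε; FOLLOW(E) = { $, '+' }
  E → + A: FIRST \ {ε} = { '+' } — overlaps FOLLOW(E) on { '+' }: CONFLICT
  E → ε: FIRST \ {ε} = { } — this is the only nullable alternative, skip

So the grammar has 2 FIRST/FOLLOW conflicts (marked CONFLICT above).

Answer: Yes. E → '+' A with FOLLOW(E) on { '+' }; A → A '+' A with FOLLOW(A) on { '+' }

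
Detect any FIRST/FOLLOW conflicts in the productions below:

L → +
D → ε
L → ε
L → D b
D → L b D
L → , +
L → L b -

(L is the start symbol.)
Yes. L → D b with FOLLOW(L) on { 'b' }; L → L b '-' with FOLLOW(L) on { 'b' }; D → L b D with FOLLOW(D) on { 'b' }

A FIRST/FOLLOW conflict occurs when a non-terminal N has a nullable alternative N → β (β ⇒* ε) and another alternative N → α with FIRST(α) ∩ FOLLOW(N) ≠ ∅: on such a lookahead the parser cannot decide between expanding α and letting N vanish via β.

Nullable non-terminals: D, L.
FIRST sets used below: FIRST(L) = { '+', ',', 'b', ε }, FIRST(D) = { '+', ',', 'b', ε }

D: nullable alternative(s) D → ε; FOLLOW(D) = { 'b' }
  D → ε: FIRST \ {ε} = { } — this is the only nullable alternative, skip
  D → L b D: FIRST \ {ε} = { '+', ',', 'b' } — overlaps FOLLOW(D) on { 'b' }: CONFLICT

L: nullable alternative(s) L → ε; FOLLOW(L) = { $, 'b' }
  L → +: FIRST \ {ε} = { '+' } — disjoint from FOLLOW(L)
  L → ε: FIRST \ {ε} = { } — this is the only nullable alternative, skip
  L → D b: FIRST \ {ε} = { '+', ',', 'b' } — overlaps FOLLOW(L) on { 'b' }: CONFLICT
  L → , +: FIRST \ {ε} = { ',' } — disjoint from FOLLOW(L)
  L → L b -: FIRST \ {ε} = { '+', ',', 'b' } — overlaps FOLLOW(L) on { 'b' }: CONFLICT

So the grammar has 3 FIRST/FOLLOW conflicts (marked CONFLICT above).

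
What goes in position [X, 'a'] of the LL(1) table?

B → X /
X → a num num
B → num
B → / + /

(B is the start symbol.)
X → a num num

To find M[X, 'a'], we find productions for X where 'a' is in the predict set (PREDICT(N → α) = (FIRST(α) \ {ε}) ∪ (FOLLOW(N) if α ⇒* ε)).

X → a num num: PREDICT = { 'a' }
  'a' is in predict set, so this production goes in M[X, 'a']

M[X, 'a'] = X → a num num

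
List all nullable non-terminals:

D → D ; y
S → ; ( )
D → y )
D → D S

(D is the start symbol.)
None

A non-terminal is nullable if it can derive ε (the empty string): either it has an ε-production, or it has a production whose right-hand side consists entirely of nullable non-terminals.

There are no ε-productions, so no non-terminal can derive ε.
No non-terminals are nullable.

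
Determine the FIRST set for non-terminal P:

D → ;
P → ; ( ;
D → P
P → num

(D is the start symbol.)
From P → ; ( ;:
  - ';' is a terminal: add ';' and stop
From P → num:
  - num is a terminal: add 'num' and stop

Collecting: FIRST(P) = { ';', 'num' }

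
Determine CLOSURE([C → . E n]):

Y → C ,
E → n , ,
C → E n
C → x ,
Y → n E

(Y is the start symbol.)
Start with: [C → . E n]
  [C → . E n] has the dot before E: add [E → . n , ,]
No further items can be added.

CLOSURE = { [C → . E n], [E → . n , ,] }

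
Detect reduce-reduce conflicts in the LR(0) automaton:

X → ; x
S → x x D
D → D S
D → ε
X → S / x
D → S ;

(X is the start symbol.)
A reduce-reduce conflict occurs when an LR(0) state has two complete items [A → α .] and [B → β .] — both call for a reduction, and with no lookahead the parser cannot choose between them.

Augment with X' → X and build the canonical LR(0) collection (I0 = CLOSURE({[X' → . X]}), then GOTO on every symbol after a dot until no new states appear). It has 13 states:
  I0: { [S → . x x D], [X → . ; x], [X → . S / x], [X' → . X] }  — shift
  I1: { [X → ; . x] }  — shift
  I2: { [X → S . / x] }  — shift
  I3: { [X' → X .] }  — accept
  I4: { [S → x . x D] }  — shift
  I5: { [D → . D S], [D → . S ;], [D → .], [S → . x x D], [S → x x . D] }  — shift, reduce
  I6: { [D → D . S], [S → . x x D], [S → x x D .] }  — shift, reduce
  I7: { [D → S . ;] }  — shift
  I8: { [D → S ; .] }  — reduce
  I9: { [D → D S .] }  — reduce
  I10: { [X → S / . x] }  — shift
  I11: { [X → S / x .] }  — reduce
  I12: { [X → ; x .] }  — reduce

No state contains more than one complete item.

Answer: No reduce-reduce conflicts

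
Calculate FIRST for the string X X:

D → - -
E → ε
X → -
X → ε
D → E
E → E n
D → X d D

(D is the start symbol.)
{ '-', ε }

FIRST sets of the non-terminals involved (from the grammar, by fixed-point iteration):
  FIRST(X) = { '-', ε }

To compute FIRST(X X), process the symbols left to right:
Symbol X is a non-terminal. Add FIRST(X) \ {ε} = { '-' }
X is nullable (ε ∈ FIRST(X)), continue to the next symbol.
Symbol X is a non-terminal. Add FIRST(X) \ {ε} = { '-' }
X is nullable (ε ∈ FIRST(X)), continue to the next symbol.
All symbols are nullable, so ε is in the result.
FIRST(X X) = { '-', ε }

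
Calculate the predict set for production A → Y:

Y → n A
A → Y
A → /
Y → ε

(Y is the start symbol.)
PREDICT(A → Y) = (FIRST(RHS) \ {ε}) ∪ (FOLLOW(A) if ε ∈ FIRST(RHS), i.e. RHS ⇒* ε)
FIRST(Y) = { 'n', ε }
FIRST(Y) = { 'n', ε }
ε ∈ FIRST(Y) (the right-hand side is nullable), so add FOLLOW(A) = { $ }
PREDICT(A → Y) = { $, 'n' }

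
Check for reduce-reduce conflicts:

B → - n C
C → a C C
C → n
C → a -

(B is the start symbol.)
A reduce-reduce conflict occurs when an LR(0) state has two complete items [A → α .] and [B → β .] — both call for a reduction, and with no lookahead the parser cannot choose between them.

Augment with B' → B and build the canonical LR(0) collection (I0 = CLOSURE({[B' → . B]}), then GOTO on every symbol after a dot until no new states appear). It has 10 states:
  I0: { [B → . - n C], [B' → . B] }  — shift
  I1: { [B → - . n C] }  — shift
  I2: { [B' → B .] }  — accept
  I3: { [B → - n . C], [C → . a -], [C → . a C C], [C → . n] }  — shift
  I4: { [B → - n C .] }  — reduce
  I5: { [C → . a -], [C → . a C C], [C → . n], [C → a . -], [C → a . C C] }  — shift
  I6: { [C → n .] }  — reduce
  I7: { [C → a - .] }  — reduce
  I8: { [C → . a -], [C → . a C C], [C → . n], [C → a C . C] }  — shift
  I9: { [C → a C C .] }  — reduce

No state contains more than one complete item.

Answer: No reduce-reduce conflicts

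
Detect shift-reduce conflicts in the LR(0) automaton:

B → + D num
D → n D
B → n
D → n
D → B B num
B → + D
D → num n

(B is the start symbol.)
Yes — I5: [B → + D .] vs [B → + D . num]; I6: [B → n .] vs [B → . + D]

A shift-reduce conflict occurs when an LR(0) state has both:
  - a complete (reduce) item [A → α .] (dot at the end), and
  - a shift item [B → β . c γ] (dot before a terminal).

Augment with B' → B and build the canonical LR(0) collection (I0 = CLOSURE({[B' → . B]}), then GOTO on every symbol after a dot until no new states appear). It has 13 states:
  I0: { [B → . + D num], [B → . + D], [B → . n], [B' → . B] }  — shift
  I1: { [B → + . D num], [B → + . D], [B → . + D num], [B → . + D], [B → . n], [D → . B B num], [D → . n D], [D → . n], [D → . num n] }  — shift
  I2: { [B' → B .] }  — accept
  I3: { [B → n .] }  — reduce
  I4: { [B → . + D num], [B → . + D], [B → . n], [D → B . B num] }  — shift
  I5: { [B → + D . num], [B → + D .] }  — shift, reduce
  I6: { [B → . + D num], [B → . + D], [B → . n], [B → n .], [D → . B B num], [D → . n D], [D → . n], [D → . num n], [D → n . D], [D → n .] }  — shift, 2 reduces
  I7: { [D → num . n] }  — shift
  I8: { [D → num n .] }  — reduce
  I9: { [D → n D .] }  — reduce
  I10: { [B → + D num .] }  — reduce
  I11: { [D → B B . num] }  — shift
  I12: { [D → B B num .] }  — reduce

I5 contains reduce item [B → + D .] and shift item [B → + D . num] — shift-reduce conflict.
I6 contains reduce items [B → n .], [D → n .] and shift items [B → . + D], [B → . + D num], [B → . n], [D → . n], [D → . n D], [D → . num n] — shift-reduce conflict.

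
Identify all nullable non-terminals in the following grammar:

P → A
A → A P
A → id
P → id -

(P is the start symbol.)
There are no ε-productions, so no non-terminal can derive ε.
No non-terminals are nullable.

Answer: None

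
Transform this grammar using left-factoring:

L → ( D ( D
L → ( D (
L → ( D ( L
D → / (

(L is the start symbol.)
L → ( D ( L'
L' → D
L' → ε
L' → L
D → / (

Left-factoring transforms A → αβ₁ | αβ₂ into A → αA' and A' → β₁ | β₂
(α is the longest common prefix among the alternatives). Repeat until
no nonterminal has two alternatives with a common prefix.

Round 1: L has alternatives sharing prefix '( D ('. Introduce L': L → ( D ( L'
  Add: L' → D
  Add: L' → ε
  Add: L' → L

No remaining common prefixes — done.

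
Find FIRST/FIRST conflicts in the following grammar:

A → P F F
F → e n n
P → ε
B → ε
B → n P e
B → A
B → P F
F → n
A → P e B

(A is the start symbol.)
Yes. A → P F F / A → P e B on { 'e' }; B → n P e / B → A on { 'n' }; B → n P e / B → P F on { 'n' }; B → A / B → P F on { 'e', 'n' }

FIRST sets of the non-terminals at (or reachable through a nullable prefix from) the front of some alternative:
  FIRST(P) = { ε }
  FIRST(F) = { 'e', 'n' }
  FIRST(A) = { 'e', 'n' }

Productions for A:
  A → P F F: FIRST = { 'e', 'n' }
  A → P e B: FIRST = { 'e' }
Productions for F:
  F → e n n: FIRST = { 'e' }
  F → n: FIRST = { 'n' }
Productions for B:
  B → ε: FIRST = { ε }
  B → n P e: FIRST = { 'n' }
  B → A: FIRST = { 'e', 'n' }
  B → P F: FIRST = { 'e', 'n' }
P has only one production, so no FIRST/FIRST conflict is possible there.

Conflict for A: A → P F F and A → P e B
  Overlap: { 'e' }
Conflict for B: B → n P e and B → A
  Overlap: { 'n' }
Conflict for B: B → n P e and B → P F
  Overlap: { 'n' }
Conflict for B: B → A and B → P F
  Overlap: { 'e', 'n' }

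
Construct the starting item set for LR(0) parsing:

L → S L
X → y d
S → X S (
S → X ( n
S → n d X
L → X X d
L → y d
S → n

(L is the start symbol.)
First, augment the grammar with L' → L
I₀ = CLOSURE({ [L' → . L] }):
  [L' → . L] has the dot before L: add [L → . S L], [L → . X X d], [L → . y d]
  [L → . S L] has the dot before S: add [S → . X S (], [S → . X ( n], [S → . n d X], [S → . n]
  [L → . X X d] has the dot before X: add [X → . y d]
No further items can be added.

I₀ = { [L → . S L], [L → . X X d], [L → . y d], [L' → . L], [S → . X ( n], [S → . X S (], [S → . n d X], [S → . n], [X → . y d] }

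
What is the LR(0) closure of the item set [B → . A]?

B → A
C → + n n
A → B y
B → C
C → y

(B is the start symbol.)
{ [A → . B y], [B → . A], [B → . C], [C → . + n n], [C → . y] }

Start with: [B → . A]
  [B → . A] has the dot before A: add [A → . B y]
  [A → . B y] has the dot before B: add [B → . C]
  [B → . C] has the dot before C: add [C → . + n n], [C → . y]
No further items can be added.

CLOSURE = { [A → . B y], [B → . A], [B → . C], [C → . + n n], [C → . y] }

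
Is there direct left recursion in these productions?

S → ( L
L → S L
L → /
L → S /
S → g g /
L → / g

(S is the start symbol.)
No direct left recursion

S → ( L: starts with '('
L → S L: starts with S
L → /: starts with '/'
L → S /: starts with S
S → g g /: starts with g
L → / g: starts with '/'

No direct left recursion found.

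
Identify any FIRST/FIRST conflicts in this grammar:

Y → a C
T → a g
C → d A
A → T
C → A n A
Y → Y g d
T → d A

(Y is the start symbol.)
A FIRST/FIRST conflict occurs when two productions N → α and N → β for the same non-terminal have FIRST(α) ∩ FIRST(β) ≠ ∅ (with ε ∈ FIRST of a nullable right-hand side, so two nullable alternatives also conflict).

FIRST sets of the non-terminals at (or reachable through a nullable prefix from) the front of some alternative:
  FIRST(Y) = { 'a' }
  FIRST(A) = { 'a', 'd' }

Productions for Y:
  Y → a C: FIRST = { 'a' }
  Y → Y g d: FIRST = { 'a' }
Productions for T:
  T → a g: FIRST = { 'a' }
  T → d A: FIRST = { 'd' }
Productions for C:
  C → d A: FIRST = { 'd' }
  C → A n A: FIRST = { 'a', 'd' }
A has only one production, so no FIRST/FIRST conflict is possible there.

Conflict for Y: Y → a C and Y → Y g d
  Overlap: { 'a' }
Conflict for C: C → d A and C → A n A
  Overlap: { 'd' }

Answer: Yes. Y → a C / Y → Y g d on { 'a' }; C → d A / C → A n A on { 'd' }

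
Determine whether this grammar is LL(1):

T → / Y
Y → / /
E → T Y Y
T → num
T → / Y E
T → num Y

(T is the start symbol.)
No. Predict set conflict for T: { '/' }

For T:
  PREDICT(T → '/' Y) = { '/' }
  PREDICT(T → num) = { 'num' }
  PREDICT(T → '/' Y E) = { '/' }
  PREDICT(T → num Y) = { 'num' }
Y, E have a single production, so nothing to check there.

Conflict found: Predict set conflict for T: { '/' }
The grammar is NOT LL(1).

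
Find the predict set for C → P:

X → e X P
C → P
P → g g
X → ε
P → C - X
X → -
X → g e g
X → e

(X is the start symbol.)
PREDICT(C → P) = (FIRST(RHS) \ {ε}) ∪ (FOLLOW(C) if ε ∈ FIRST(RHS), i.e. RHS ⇒* ε)
FIRST(P) = { 'g' }
FIRST(P) = { 'g' }
ε ∉ FIRST(P), so FOLLOW(C) is not added.
PREDICT(C → P) = { 'g' }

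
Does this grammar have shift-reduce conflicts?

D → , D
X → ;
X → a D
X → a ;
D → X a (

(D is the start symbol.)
Augment with D' → D and build the canonical LR(0) collection (I0 = CLOSURE({[D' → . D]}), then GOTO on every symbol after a dot until no new states appear). It has 11 states:
  I0: { [D → . , D], [D → . X a (], [D' → . D], [X → . ;], [X → . a ;], [X → . a D] }  — shift
  I1: { [D → , . D], [D → . , D], [D → . X a (], [X → . ;], [X → . a ;], [X → . a D] }  — shift
  I2: { [X → ; .] }  — reduce
  I3: { [D' → D .] }  — accept
  I4: { [D → X . a (] }  — shift
  I5: { [D → . , D], [D → . X a (], [X → . ;], [X → . a ;], [X → . a D], [X → a . ;], [X → a . D] }  — shift
  I6: { [X → ; .], [X → a ; .] }  — 2 reduces
  I7: { [X → a D .] }  — reduce
  I8: { [D → X a . (] }  — shift
  I9: { [D → X a ( .] }  — reduce
  I10: { [D → , D .] }  — reduce

No state contains both a complete item and a shift item.

Answer: No shift-reduce conflicts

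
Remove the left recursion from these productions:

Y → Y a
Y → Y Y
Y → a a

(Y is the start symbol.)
Y → a a Y'
Y' → a Y'
Y' → Y Y'
Y' → ε

Y is directly left-recursive. The standard transformation for
  A → A α₁ | ... | A α_m | β₁ | ... | β_n
is
  A  → β₁ A' | ... | β_n A'
  A' → α₁ A' | ... | α_m A' | ε

Y → a a becomes Y → a a Y'
Y → Y a becomes Y' → a Y'
Y → Y Y becomes Y' → Y Y'
Add Y' → ε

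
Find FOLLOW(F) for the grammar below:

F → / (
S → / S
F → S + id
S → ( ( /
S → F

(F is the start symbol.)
{ $, '+' }

To compute FOLLOW(F), find every occurrence of F on a right-hand side N → α F β: add FIRST(β) \ {ε}, and if β is empty or nullable also add FOLLOW(N). Iterate to a fixed point.

F is the start symbol, so $ ∈ FOLLOW(F).
In S → F: F is at the end, add FOLLOW(S)

The FOLLOW sets referred to above (computed the same way, to a fixed point):
  FOLLOW(S) = { '+' }

Taking the union: FOLLOW(F) = { $, '+' }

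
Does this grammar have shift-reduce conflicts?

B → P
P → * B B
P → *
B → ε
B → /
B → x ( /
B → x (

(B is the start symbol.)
Yes — I0: [B → .] vs [B → . /]; I1: [B → .] vs [B → . /]; I6: [B → x ( .] vs [B → x ( . /]; I8: [B → .] vs [B → . /]

A shift-reduce conflict occurs when an LR(0) state has both:
  - a complete (reduce) item [A → α .] (dot at the end), and
  - a shift item [B → β . c γ] (dot before a terminal).

Augment with B' → B and build the canonical LR(0) collection (I0 = CLOSURE({[B' → . B]}), then GOTO on every symbol after a dot until no new states appear). It has 10 states:
  I0: { [B → . /], [B → . P], [B → . x ( /], [B → . x (], [B → .], [B' → . B], [P → . * B B], [P → . *] }  — shift, reduce
  I1: { [B → . /], [B → . P], [B → . x ( /], [B → . x (], [B → .], [P → * . B B], [P → * .], [P → . * B B], [P → . *] }  — shift, 2 reduces
  I2: { [B → / .] }  — reduce
  I3: { [B' → B .] }  — accept
  I4: { [B → P .] }  — reduce
  I5: { [B → x . ( /], [B → x . (] }  — shift
  I6: { [B → x ( . /], [B → x ( .] }  — shift, reduce
  I7: { [B → x ( / .] }  — reduce
  I8: { [B → . /], [B → . P], [B → . x ( /], [B → . x (], [B → .], [P → * B . B], [P → . * B B], [P → . *] }  — shift, reduce
  I9: { [P → * B B .] }  — reduce

I0 contains reduce item [B → .] and shift items [B → . /], [B → . x (], [B → . x ( /], [P → . *], [P → . * B B] — shift-reduce conflict.
I1 contains reduce items [B → .], [P → * .] and shift items [B → . /], [B → . x (], [B → . x ( /], [P → . *], [P → . * B B] — shift-reduce conflict.
I6 contains reduce item [B → x ( .] and shift item [B → x ( . /] — shift-reduce conflict.
I8 contains reduce item [B → .] and shift items [B → . /], [B → . x (], [B → . x ( /], [P → . *], [P → . * B B] — shift-reduce conflict.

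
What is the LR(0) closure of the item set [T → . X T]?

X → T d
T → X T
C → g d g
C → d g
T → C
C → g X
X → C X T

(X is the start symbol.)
Start with: [T → . X T]
  [T → . X T] has the dot before X: add [X → . T d], [X → . C X T]
  [X → . T d] has the dot before T: add [T → . C]
  [X → . C X T] has the dot before C: add [C → . g d g], [C → . d g], [C → . g X]
No further items can be added.

CLOSURE = { [C → . d g], [C → . g X], [C → . g d g], [T → . C], [T → . X T], [X → . C X T], [X → . T d] }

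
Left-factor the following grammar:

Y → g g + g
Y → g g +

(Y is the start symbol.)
Y → g g + Y'
Y' → g
Y' → ε

Left-factoring transforms A → αβ₁ | αβ₂ into A → αA' and A' → β₁ | β₂
(α is the longest common prefix among the alternatives). Repeat until
no nonterminal has two alternatives with a common prefix.

Round 1: Y has alternatives sharing prefix 'g g +'. Introduce Y': Y → g g + Y'
  Add: Y' → g
  Add: Y' → ε

No remaining common prefixes — done.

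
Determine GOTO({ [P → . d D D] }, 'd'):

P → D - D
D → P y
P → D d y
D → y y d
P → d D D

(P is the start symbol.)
GOTO(I, 'd') = CLOSURE({ [A → αX.β] : [A → α.Xβ] ∈ I, X = 'd' })

Items with dot before 'd', with the dot advanced:
  [P → . d D D] → [P → d . D D]
Closure of the advanced items:
  [P → d . D D] has the dot before D: add [D → . P y], [D → . y y d]
  [D → . P y] has the dot before P: add [P → . D - D], [P → . D d y], [P → . d D D]

GOTO = { [D → . P y], [D → . y y d], [P → . D - D], [P → . D d y], [P → . d D D], [P → d . D D] }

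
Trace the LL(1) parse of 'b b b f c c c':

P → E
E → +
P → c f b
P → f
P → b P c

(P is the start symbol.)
Stack is shown with the top on the left.

Stack        Input            Action
------------------------------------
P $          b b b f c c c $  output P → b P c
b P c $      b b b f c c c $  match 'b'
P c $        b b f c c c $    output P → b P c
b P c c $    b b f c c c $    match 'b'
P c c $      b f c c c $      output P → b P c
b P c c c $  b f c c c $      match 'b'
P c c c $    f c c c $        output P → f
f c c c $    f c c c $        match 'f'
c c c $      c c c $          match 'c'
c c $        c c $            match 'c'
c $          c $              match 'c'
$            $                accept

The string is accepted.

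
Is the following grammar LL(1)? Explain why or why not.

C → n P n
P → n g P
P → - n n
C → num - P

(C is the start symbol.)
Yes, the grammar is LL(1).

A grammar is LL(1) if for each non-terminal N with multiple productions, the predict sets of those productions are pairwise disjoint, where PREDICT(N → α) = (FIRST(α) \ {ε}) ∪ (FOLLOW(N) if α ⇒* ε).

For C:
  PREDICT(C → n P n) = { 'n' }
  PREDICT(C → num '-' P) = { 'num' }
For P:
  PREDICT(P → n g P) = { 'n' }
  PREDICT(P → '-' n n) = { '-' }

All predict sets are disjoint. The grammar IS LL(1).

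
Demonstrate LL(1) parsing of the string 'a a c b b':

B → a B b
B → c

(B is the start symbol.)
LL(1) parsing maintains a stack (initially the start symbol over $) and the input. At each step: if the stack top is a terminal, match it against the current input token; if it is a non-terminal N, replace it with the RHS of M[N, lookahead] (the unique production whose predict set contains the lookahead).

Stack is shown with the top on the left.

Stack      Input        Action
------------------------------
B $        a a c b b $  output B → a B b
a B b $    a a c b b $  match 'a'
B b $      a c b b $    output B → a B b
a B b b $  a c b b $    match 'a'
B b b $    c b b $      output B → c
c b b $    c b b $      match 'c'
b b $      b b $        match 'b'
b $        b $          match 'b'
$          $            accept

The string is accepted.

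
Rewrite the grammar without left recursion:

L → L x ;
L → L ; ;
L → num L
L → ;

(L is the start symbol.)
L → num L L'
L → ; L'
L' → x ; L'
L' → ; ; L'
L' → ε

L is directly left-recursive. The standard transformation for
  A → A α₁ | ... | A α_m | β₁ | ... | β_n
is
  A  → β₁ A' | ... | β_n A'
  A' → α₁ A' | ... | α_m A' | ε

L → num L becomes L → num L L'
L → ; becomes L → ; L'
L → L x ; becomes L' → x ; L'
L → L ; ; becomes L' → ; ; L'
Add L' → ε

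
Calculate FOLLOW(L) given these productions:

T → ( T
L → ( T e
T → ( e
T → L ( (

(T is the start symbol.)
To compute FOLLOW(L), find every occurrence of L on a right-hand side N → α L β: add FIRST(β) \ {ε}, and if β is empty or nullable also add FOLLOW(N). Iterate to a fixed point.

In T → L ( (: L is followed by '(' '(', add FIRST('(' '(') \ {ε} = { '(' }

Taking the union: FOLLOW(L) = { '(' }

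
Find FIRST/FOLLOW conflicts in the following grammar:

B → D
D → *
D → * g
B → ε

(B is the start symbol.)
No FIRST/FOLLOW conflicts.

A FIRST/FOLLOW conflict occurs when a non-terminal N has a nullable alternative N → β (β ⇒* ε) and another alternative N → α with FIRST(α) ∩ FOLLOW(N) ≠ ∅: on such a lookahead the parser cannot decide between expanding α and letting N vanish via β.

Nullable non-terminals: B.
FIRST sets used below: FIRST(D) = { '*' }

B: nullable alternative(s) B → ε; FOLLOW(B) = { $ }
  B → D: FIRST \ {ε} = { '*' } — disjoint from FOLLOW(B)
  B → ε: FIRST \ {ε} = { } — this is the only nullable alternative, skip

D has no nullable alternative, so no FIRST/FOLLOW check is needed there.

No FIRST/FOLLOW conflicts found.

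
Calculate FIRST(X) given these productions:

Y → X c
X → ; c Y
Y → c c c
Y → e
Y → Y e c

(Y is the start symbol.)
{ ';' }

From X → ; c Y:
  - ';' is a terminal: add ';' and stop

Collecting: FIRST(X) = { ';' }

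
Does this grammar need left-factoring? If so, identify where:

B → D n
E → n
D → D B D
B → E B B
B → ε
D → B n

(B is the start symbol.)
Left-factoring is needed when two productions for the same non-terminal
share a common prefix on the right-hand side.

Productions for B:
  B → D n
  B → E B B
  B → ε
Productions for D:
  D → D B D
  D → B n

No common prefixes found.

Answer: No, left-factoring is not needed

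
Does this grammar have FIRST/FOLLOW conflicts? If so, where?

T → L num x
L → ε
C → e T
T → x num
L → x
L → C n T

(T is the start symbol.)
Nullable non-terminals: L.
FIRST sets used below: FIRST(C) = { 'e' }

L: nullable alternative(s) L → ε; FOLLOW(L) = { 'num' }
  L → ε: FIRST \ {ε} = { } — this is the only nullable alternative, skip
  L → x: FIRST \ {ε} = { 'x' } — disjoint from FOLLOW(L)
  L → C n T: FIRST \ {ε} = { 'e' } — disjoint from FOLLOW(L)

C, T have no nullable alternative, so no FIRST/FOLLOW check is needed there.

No FIRST/FOLLOW conflicts found.

Answer: No FIRST/FOLLOW conflicts.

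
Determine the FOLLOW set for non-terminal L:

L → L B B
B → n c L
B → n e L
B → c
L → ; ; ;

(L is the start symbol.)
To compute FOLLOW(L), find every occurrence of L on a right-hand side N → α L β: add FIRST(β) \ {ε}, and if β is empty or nullable also add FOLLOW(N). Iterate to a fixed point.

L is the start symbol, so $ ∈ FOLLOW(L).
In L → L B B: L is followed by B B, add FIRST(B B) \ {ε} = { 'c', 'n' }
In B → n c L: L is at the end, add FOLLOW(B)
In B → n e L: L is at the end, add FOLLOW(B)

The FOLLOW sets referred to above (computed the same way, to a fixed point):
  FOLLOW(B) = { $, 'c', 'n' }

Taking the union: FOLLOW(L) = { $, 'c', 'n' }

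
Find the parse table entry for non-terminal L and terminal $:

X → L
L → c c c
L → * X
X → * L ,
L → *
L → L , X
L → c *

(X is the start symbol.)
To find M[L, $], we find productions for L where $ is in the predict set (PREDICT(N → α) = (FIRST(α) \ {ε}) ∪ (FOLLOW(N) if α ⇒* ε)).

Relevant sets:
  FIRST(L) = { '*', 'c' }

L → c c c: PREDICT = { 'c' }
L → * X: PREDICT = { '*' }
L → *: PREDICT = { '*' }
L → L , X: PREDICT = { '*', 'c' }
L → c *: PREDICT = { 'c' }

M[L, $] is empty (no production applies)

Answer: Empty (error entry)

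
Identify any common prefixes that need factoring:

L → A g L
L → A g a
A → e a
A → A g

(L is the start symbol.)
Yes, L has productions with common prefix 'A g'

Left-factoring is needed when two productions for the same non-terminal
share a common prefix on the right-hand side.

Productions for L:
  L → A g L
  L → A g a
Productions for A:
  A → e a
  A → A g

Found common prefix 'A g' in productions for L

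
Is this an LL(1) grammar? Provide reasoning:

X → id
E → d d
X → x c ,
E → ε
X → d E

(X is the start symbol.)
Yes, the grammar is LL(1).

A grammar is LL(1) if for each non-terminal N with multiple productions, the predict sets of those productions are pairwise disjoint, where PREDICT(N → α) = (FIRST(α) \ {ε}) ∪ (FOLLOW(N) if α ⇒* ε).

Relevant sets:
  FOLLOW(E) = { $ }

For X:
  PREDICT(X → id) = { 'id' }
  PREDICT(X → x c ',') = { 'x' }
  PREDICT(X → d E) = { 'd' }
For E:
  PREDICT(E → d d) = { 'd' }
  PREDICT(E → ε) = { $ }

All predict sets are disjoint. The grammar IS LL(1).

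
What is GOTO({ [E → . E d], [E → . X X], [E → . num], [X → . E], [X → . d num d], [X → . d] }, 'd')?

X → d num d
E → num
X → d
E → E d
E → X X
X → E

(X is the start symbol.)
GOTO(I, 'd') = CLOSURE({ [A → αX.β] : [A → α.Xβ] ∈ I, X = 'd' })

Items with dot before 'd', with the dot advanced:
  [X → . d] → [X → d .]
  [X → . d num d] → [X → d . num d]
Closure adds nothing (no advanced item has the dot before a non-terminal).

GOTO = { [X → d . num d], [X → d .] }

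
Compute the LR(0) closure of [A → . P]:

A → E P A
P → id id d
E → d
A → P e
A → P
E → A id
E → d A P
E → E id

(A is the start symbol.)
Start with: [A → . P]
  [A → . P] has the dot before P: add [P → . id id d]
No further items can be added.

CLOSURE = { [A → . P], [P → . id id d] }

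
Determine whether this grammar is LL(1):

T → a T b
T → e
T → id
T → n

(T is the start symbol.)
Yes, the grammar is LL(1).

A grammar is LL(1) if for each non-terminal N with multiple productions, the predict sets of those productions are pairwise disjoint, where PREDICT(N → α) = (FIRST(α) \ {ε}) ∪ (FOLLOW(N) if α ⇒* ε).

For T:
  PREDICT(T → a T b) = { 'a' }
  PREDICT(T → e) = { 'e' }
  PREDICT(T → id) = { 'id' }
  PREDICT(T → n) = { 'n' }

All predict sets are disjoint. The grammar IS LL(1).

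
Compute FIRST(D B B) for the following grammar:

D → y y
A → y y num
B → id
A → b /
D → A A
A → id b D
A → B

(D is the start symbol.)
{ 'b', 'id', 'y' }

FIRST sets of the non-terminals involved (from the grammar, by fixed-point iteration):
  FIRST(D) = { 'b', 'id', 'y' }

To compute FIRST(D B B), process the symbols left to right:
Symbol D is a non-terminal. Add FIRST(D) \ {ε} = { 'b', 'id', 'y' }
D is not nullable (ε ∉ FIRST(D)), so stop here.
FIRST(D B B) = { 'b', 'id', 'y' }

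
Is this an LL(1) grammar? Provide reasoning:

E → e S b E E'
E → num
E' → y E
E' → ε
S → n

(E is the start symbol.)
No. Predict set conflict for E': { 'y' }

Relevant sets:
  FOLLOW(E') = { $, 'y' }

For E:
  PREDICT(E → e S b E E') = { 'e' }
  PREDICT(E → num) = { 'num' }
For E':
  PREDICT(E' → y E) = { 'y' }
  PREDICT(E' → ε) = { $, 'y' }
S has a single production, so nothing to check there.

Conflict found: Predict set conflict for E': { 'y' }
The grammar is NOT LL(1).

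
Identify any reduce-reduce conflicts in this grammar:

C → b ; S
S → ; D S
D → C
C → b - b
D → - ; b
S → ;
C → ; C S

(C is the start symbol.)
A reduce-reduce conflict occurs when an LR(0) state has two complete items [A → α .] and [B → β .] — both call for a reduction, and with no lookahead the parser cannot choose between them.

Augment with C' → C and build the canonical LR(0) collection (I0 = CLOSURE({[C' → . C]}), then GOTO on every symbol after a dot until no new states appear). It has 17 states:
  I0: { [C → . ; C S], [C → . b - b], [C → . b ; S], [C' → . C] }  — shift
  I1: { [C → . ; C S], [C → . b - b], [C → . b ; S], [C → ; . C S] }  — shift
  I2: { [C' → C .] }  — accept
  I3: { [C → b . - b], [C → b . ; S] }  — shift
  I4: { [C → b - . b] }  — shift
  I5: { [C → b ; . S], [S → . ; D S], [S → . ;] }  — shift
  I6: { [C → . ; C S], [C → . b - b], [C → . b ; S], [D → . - ; b], [D → . C], [S → ; . D S], [S → ; .] }  — shift, reduce
  I7: { [C → b ; S .] }  — reduce
  I8: { [D → - . ; b] }  — shift
  I9: { [D → C .] }  — reduce
  I10: { [S → . ; D S], [S → . ;], [S → ; D . S] }  — shift
  I11: { [S → ; D S .] }  — reduce
  I12: { [D → - ; . b] }  — shift
  I13: { [D → - ; b .] }  — reduce
  I14: { [C → b - b .] }  — reduce
  I15: { [C → ; C . S], [S → . ; D S], [S → . ;] }  — shift
  I16: { [C → ; C S .] }  — reduce

No state contains more than one complete item.

Answer: No reduce-reduce conflicts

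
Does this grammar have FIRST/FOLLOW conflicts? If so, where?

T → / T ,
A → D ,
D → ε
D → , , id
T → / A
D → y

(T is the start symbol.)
Yes. D → ',' ',' id with FOLLOW(D) on { ',' }

Nullable non-terminals: D.

D: nullable alternative(s) D → ε; FOLLOW(D) = { ',' }
  D → ε: FIRST \ {ε} = { } — this is the only nullable alternative, skip
  D → , , id: FIRST \ {ε} = { ',' } — overlaps FOLLOW(D) on { ',' }: CONFLICT
  D → y: FIRST \ {ε} = { 'y' } — disjoint from FOLLOW(D)

A, T have no nullable alternative, so no FIRST/FOLLOW check is needed there.

So the grammar has 1 FIRST/FOLLOW conflict (marked CONFLICT above).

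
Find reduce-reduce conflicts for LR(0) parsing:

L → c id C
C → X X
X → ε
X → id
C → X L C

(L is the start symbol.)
No reduce-reduce conflicts

A reduce-reduce conflict occurs when an LR(0) state has two complete items [A → α .] and [B → β .] — both call for a reduction, and with no lookahead the parser cannot choose between them.

Augment with L' → L and build the canonical LR(0) collection (I0 = CLOSURE({[L' → . L]}), then GOTO on every symbol after a dot until no new states appear). It has 10 states:
  I0: { [L → . c id C], [L' → . L] }  — shift
  I1: { [L' → L .] }  — accept
  I2: { [L → c . id C] }  — shift
  I3: { [C → . X L C], [C → . X X], [L → c id . C], [X → . id], [X → .] }  — shift, reduce
  I4: { [L → c id C .] }  — reduce
  I5: { [C → X . L C], [C → X . X], [L → . c id C], [X → . id], [X → .] }  — shift, reduce
  I6: { [X → id .] }  — reduce
  I7: { [C → . X L C], [C → . X X], [C → X L . C], [X → . id], [X → .] }  — shift, reduce
  I8: { [C → X X .] }  — reduce
  I9: { [C → X L C .] }  — reduce

No state contains more than one complete item.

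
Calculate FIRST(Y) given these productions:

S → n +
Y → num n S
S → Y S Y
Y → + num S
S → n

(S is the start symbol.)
To compute FIRST(Y), examine every production with Y on the left-hand side, reading each right-hand side left to right until a non-nullable symbol is reached.

From Y → num n S:
  - num is a terminal: add 'num' and stop
From Y → + num S:
  - '+' is a terminal: add '+' and stop

Collecting: FIRST(Y) = { '+', 'num' }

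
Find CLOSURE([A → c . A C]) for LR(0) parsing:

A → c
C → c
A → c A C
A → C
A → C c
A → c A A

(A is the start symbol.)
{ [A → . C c], [A → . C], [A → . c A A], [A → . c A C], [A → . c], [A → c . A C], [C → . c] }

To compute CLOSURE, for each item [A → α.Bβ] where B is a non-terminal, add [B → .γ] for all productions B → γ; repeat for the newly added items until nothing changes.

Start with: [A → c . A C]
  [A → c . A C] has the dot before A: add [A → . c], [A → . c A C], [A → . C], [A → . C c], [A → . c A A]
  [A → . C] has the dot before C: add [C → . c]
No further items can be added.

CLOSURE = { [A → . C c], [A → . C], [A → . c A A], [A → . c A C], [A → . c], [A → c . A C], [C → . c] }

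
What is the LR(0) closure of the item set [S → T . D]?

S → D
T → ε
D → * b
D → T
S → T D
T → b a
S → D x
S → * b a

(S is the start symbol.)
To compute CLOSURE, for each item [A → α.Bβ] where B is a non-terminal, add [B → .γ] for all productions B → γ; repeat for the newly added items until nothing changes.

Start with: [S → T . D]
  [S → T . D] has the dot before D: add [D → . * b], [D → . T]
  [D → . T] has the dot before T: add [T → .], [T → . b a]
No further items can be added.

CLOSURE = { [D → . * b], [D → . T], [S → T . D], [T → . b a], [T → .] }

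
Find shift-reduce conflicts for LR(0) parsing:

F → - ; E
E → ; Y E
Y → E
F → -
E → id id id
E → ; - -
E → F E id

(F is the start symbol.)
Augment with F' → F and build the canonical LR(0) collection (I0 = CLOSURE({[F' → . F]}), then GOTO on every symbol after a dot until no new states appear). It has 17 states:
  I0: { [F → . - ; E], [F → . -], [F' → . F] }  — shift
  I1: { [F → - . ; E], [F → - .] }  — shift, reduce
  I2: { [F' → F .] }  — accept
  I3: { [E → . ; - -], [E → . ; Y E], [E → . F E id], [E → . id id id], [F → - ; . E], [F → . - ; E], [F → . -] }  — shift
  I4: { [E → . ; - -], [E → . ; Y E], [E → . F E id], [E → . id id id], [E → ; . - -], [E → ; . Y E], [F → . - ; E], [F → . -], [Y → . E] }  — shift
  I5: { [F → - ; E .] }  — reduce
  I6: { [E → . ; - -], [E → . ; Y E], [E → . F E id], [E → . id id id], [E → F . E id], [F → . - ; E], [F → . -] }  — shift
  I7: { [E → id . id id] }  — shift
  I8: { [E → id id . id] }  — shift
  I9: { [E → id id id .] }  — reduce
  I10: { [E → F E . id] }  — shift
  I11: { [E → F E id .] }  — reduce
  I12: { [E → ; - . -], [F → - . ; E], [F → - .] }  — shift, reduce
  I13: { [Y → E .] }  — reduce
  I14: { [E → . ; - -], [E → . ; Y E], [E → . F E id], [E → . id id id], [E → ; Y . E], [F → . - ; E], [F → . -] }  — shift
  I15: { [E → ; Y E .] }  — reduce
  I16: { [E → ; - - .] }  — reduce

I1 contains reduce item [F → - .] and shift item [F → - . ; E] — shift-reduce conflict.
I12 contains reduce item [F → - .] and shift items [E → ; - . -], [F → - . ; E] — shift-reduce conflict.

Answer: Yes — I1: [F → - .] vs [F → - . ; E]; I12: [F → - .] vs [E → ; - . -]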